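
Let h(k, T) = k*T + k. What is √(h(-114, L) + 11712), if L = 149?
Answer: 2*I*√1347 ≈ 73.403*I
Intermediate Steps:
h(k, T) = k + T*k (h(k, T) = T*k + k = k + T*k)
√(h(-114, L) + 11712) = √(-114*(1 + 149) + 11712) = √(-114*150 + 11712) = √(-17100 + 11712) = √(-5388) = 2*I*√1347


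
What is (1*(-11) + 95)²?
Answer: 7056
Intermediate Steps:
(1*(-11) + 95)² = (-11 + 95)² = 84² = 7056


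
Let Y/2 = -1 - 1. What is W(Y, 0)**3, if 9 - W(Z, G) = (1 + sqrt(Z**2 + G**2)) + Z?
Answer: 512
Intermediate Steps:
Y = -4 (Y = 2*(-1 - 1) = 2*(-2) = -4)
W(Z, G) = 8 - Z - sqrt(G**2 + Z**2) (W(Z, G) = 9 - ((1 + sqrt(Z**2 + G**2)) + Z) = 9 - ((1 + sqrt(G**2 + Z**2)) + Z) = 9 - (1 + Z + sqrt(G**2 + Z**2)) = 9 + (-1 - Z - sqrt(G**2 + Z**2)) = 8 - Z - sqrt(G**2 + Z**2))
W(Y, 0)**3 = (8 - 1*(-4) - sqrt(0**2 + (-4)**2))**3 = (8 + 4 - sqrt(0 + 16))**3 = (8 + 4 - sqrt(16))**3 = (8 + 4 - 1*4)**3 = (8 + 4 - 4)**3 = 8**3 = 512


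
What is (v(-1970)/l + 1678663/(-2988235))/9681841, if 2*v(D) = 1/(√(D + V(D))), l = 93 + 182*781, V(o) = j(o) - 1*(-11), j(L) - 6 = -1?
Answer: -1678663/28931616140635 - I*√1954/5381693726313580 ≈ -5.8022e-8 - 8.2138e-15*I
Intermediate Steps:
j(L) = 5 (j(L) = 6 - 1 = 5)
V(o) = 16 (V(o) = 5 - 1*(-11) = 5 + 11 = 16)
l = 142235 (l = 93 + 142142 = 142235)
v(D) = 1/(2*√(16 + D)) (v(D) = 1/(2*(√(D + 16))) = 1/(2*(√(16 + D))) = 1/(2*√(16 + D)))
(v(-1970)/l + 1678663/(-2988235))/9681841 = ((1/(2*√(16 - 1970)))/142235 + 1678663/(-2988235))/9681841 = ((1/(2*√(-1954)))*(1/142235) + 1678663*(-1/2988235))*(1/9681841) = (((-I*√1954/1954)/2)*(1/142235) - 1678663/2988235)*(1/9681841) = (-I*√1954/3908*(1/142235) - 1678663/2988235)*(1/9681841) = (-I*√1954/555854380 - 1678663/2988235)*(1/9681841) = (-1678663/2988235 - I*√1954/555854380)*(1/9681841) = -1678663/28931616140635 - I*√1954/5381693726313580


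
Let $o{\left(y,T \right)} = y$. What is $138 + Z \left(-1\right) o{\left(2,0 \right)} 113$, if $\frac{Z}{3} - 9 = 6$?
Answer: $-10032$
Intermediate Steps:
$Z = 45$ ($Z = 27 + 3 \cdot 6 = 27 + 18 = 45$)
$138 + Z \left(-1\right) o{\left(2,0 \right)} 113 = 138 + 45 \left(-1\right) 2 \cdot 113 = 138 + \left(-45\right) 2 \cdot 113 = 138 - 10170 = -10032$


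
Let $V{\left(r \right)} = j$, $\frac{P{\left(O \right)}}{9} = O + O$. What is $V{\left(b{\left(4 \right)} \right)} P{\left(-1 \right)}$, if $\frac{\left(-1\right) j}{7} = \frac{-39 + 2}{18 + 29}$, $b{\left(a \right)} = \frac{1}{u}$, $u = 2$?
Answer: $- \frac{4662}{47} \approx -99.192$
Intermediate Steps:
$P{\left(O \right)} = 18 O$ ($P{\left(O \right)} = 9 \left(O + O\right) = 9 \cdot 2 O = 18 O$)
$b{\left(a \right)} = \frac{1}{2}$
$j = \frac{259}{47}$ ($j = - 7 \frac{-39 + 2}{18 + 29} = - 7 \left(- \frac{37}{47}\right) = - 7 \left(\left(-37\right) \frac{1}{47}\right) = \left(-7\right) \left(- \frac{37}{47}\right) = \frac{259}{47} \approx 5.5106$)
$V{\left(r \right)} = \frac{259}{47}$
$V{\left(b{\left(4 \right)} \right)} P{\left(-1 \right)} = \frac{259 \cdot 18 \left(-1\right)}{47} = \frac{259}{47} \left(-18\right) = - \frac{4662}{47}$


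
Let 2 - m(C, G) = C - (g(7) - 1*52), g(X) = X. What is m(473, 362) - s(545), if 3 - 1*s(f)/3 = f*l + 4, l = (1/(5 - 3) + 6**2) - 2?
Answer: 111789/2 ≈ 55895.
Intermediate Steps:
l = 69/2 (l = (1/2 + 36) - 2 = 73/2 - 2 = 69/2 ≈ 34.500)
m(C, G) = -43 - C (m(C, G) = 2 - (C - (7 - 1*52)) = 2 - (C - (7 - 52)) = 2 - (C - 1*(-45)) = 2 - (C + 45) = 2 - (45 + C) = 2 + (-45 - C) = -43 - C)
s(f) = -3 - 207*f/2 (s(f) = 9 - 3*(f*(69/2) + 4) = 9 - 3*(69*f/2 + 4) = 9 - 3*(4 + 69*f/2) = 9 + (-12 - 207*f/2) = -3 - 207*f/2)
m(473, 362) - s(545) = (-43 - 1*473) - (-3 - 207/2*545) = (-43 - 473) - (-3 - 112815/2) = -516 - 1*(-112821/2) = -516 + 112821/2 = 111789/2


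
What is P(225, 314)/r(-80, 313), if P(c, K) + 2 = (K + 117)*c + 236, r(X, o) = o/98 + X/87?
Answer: 828803934/19391 ≈ 42742.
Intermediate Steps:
r(X, o) = X/87 + o/98 (r(X, o) = o*(1/98) + X*(1/87) = o/98 + X/87 = X/87 + o/98)
P(c, K) = 234 + c*(117 + K) (P(c, K) = -2 + ((K + 117)*c + 236) = -2 + ((117 + K)*c + 236) = -2 + (c*(117 + K) + 236) = -2 + (236 + c*(117 + K)) = 234 + c*(117 + K))
P(225, 314)/r(-80, 313) = (234 + 117*225 + 314*225)/((1/87)*(-80) + (1/98)*313) = (234 + 26325 + 70650)/(-80/87 + 313/98) = 97209/(19391/8526) = 97209*(8526/19391) = 828803934/19391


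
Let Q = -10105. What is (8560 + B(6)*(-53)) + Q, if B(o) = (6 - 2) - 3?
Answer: -1598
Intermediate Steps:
B(o) = 1 (B(o) = 4 - 3 = 1)
(8560 + B(6)*(-53)) + Q = (8560 + 1*(-53)) - 10105 = (8560 - 53) - 10105 = 8507 - 10105 = -1598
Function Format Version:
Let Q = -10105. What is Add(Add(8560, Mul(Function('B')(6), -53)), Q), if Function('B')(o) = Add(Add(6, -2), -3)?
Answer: -1598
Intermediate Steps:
Function('B')(o) = 1 (Function('B')(o) = Add(4, -3) = 1)
Add(Add(8560, Mul(Function('B')(6), -53)), Q) = Add(Add(8560, Mul(1, -53)), -10105) = Add(Add(8560, -53), -10105) = Add(8507, -10105) = -1598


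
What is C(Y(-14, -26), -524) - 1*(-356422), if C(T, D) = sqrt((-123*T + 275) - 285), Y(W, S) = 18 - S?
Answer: 356422 + I*sqrt(5422) ≈ 3.5642e+5 + 73.634*I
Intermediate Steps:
C(T, D) = sqrt(-10 - 123*T) (C(T, D) = sqrt((275 - 123*T) - 285) = sqrt(-10 - 123*T))
C(Y(-14, -26), -524) - 1*(-356422) = sqrt(-10 - 123*(18 - 1*(-26))) - 1*(-356422) = sqrt(-10 - 123*(18 + 26)) + 356422 = sqrt(-10 - 123*44) + 356422 = sqrt(-10 - 5412) + 356422 = sqrt(-5422) + 356422 = I*sqrt(5422) + 356422 = 356422 + I*sqrt(5422)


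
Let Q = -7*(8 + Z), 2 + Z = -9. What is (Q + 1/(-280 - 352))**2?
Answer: 176119441/399424 ≈ 440.93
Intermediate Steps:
Z = -11 (Z = -2 - 9 = -11)
Q = 21 (Q = -7*(8 - 11) = -7*(-3) = 21)
(Q + 1/(-280 - 352))**2 = (21 + 1/(-280 - 352))**2 = (21 + 1/(-632))**2 = (21 - 1/632)**2 = (13271/632)**2 = 176119441/399424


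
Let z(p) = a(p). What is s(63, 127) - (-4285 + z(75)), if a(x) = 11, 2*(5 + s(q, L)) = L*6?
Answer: 4650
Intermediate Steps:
s(q, L) = -5 + 3*L (s(q, L) = -5 + (L*6)/2 = -5 + (6*L)/2 = -5 + 3*L)
z(p) = 11
s(63, 127) - (-4285 + z(75)) = (-5 + 3*127) - (-4285 + 11) = (-5 + 381) - 1*(-4274) = 376 + 4274 = 4650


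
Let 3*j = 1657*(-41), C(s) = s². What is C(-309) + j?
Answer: 218506/3 ≈ 72835.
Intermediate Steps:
j = -67937/3 (j = (1657*(-41))/3 = (⅓)*(-67937) = -67937/3 ≈ -22646.)
C(-309) + j = (-309)² - 67937/3 = 95481 - 67937/3 = 218506/3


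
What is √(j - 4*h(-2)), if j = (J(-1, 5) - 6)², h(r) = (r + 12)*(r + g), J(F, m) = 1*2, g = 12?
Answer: 8*I*√6 ≈ 19.596*I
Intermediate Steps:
J(F, m) = 2
h(r) = (12 + r)² (h(r) = (r + 12)*(r + 12) = (12 + r)*(12 + r) = (12 + r)²)
j = 16 (j = (2 - 6)² = (-4)² = 16)
√(j - 4*h(-2)) = √(16 - 4*(144 + (-2)² + 24*(-2))) = √(16 - 4*(144 + 4 - 48)) = √(16 - 4*100) = √(16 - 400) = √(-384) = 8*I*√6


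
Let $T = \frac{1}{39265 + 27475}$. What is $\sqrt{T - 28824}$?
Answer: $\frac{i \sqrt{32097164068915}}{33370} \approx 169.78 i$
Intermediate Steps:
$T = \frac{1}{66740} \approx 1.4984 \cdot 10^{-5}$
$\sqrt{T - 28824} = \sqrt{\frac{1}{66740} - 28824} = \sqrt{- \frac{1923713759}{66740}} = \frac{i \sqrt{32097164068915}}{33370}$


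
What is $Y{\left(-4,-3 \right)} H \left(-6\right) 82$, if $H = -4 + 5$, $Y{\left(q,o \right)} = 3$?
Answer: $-1476$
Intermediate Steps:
$H = 1$
$Y{\left(-4,-3 \right)} H \left(-6\right) 82 = 3 \cdot 1 \left(-6\right) 82 = 3 \left(-6\right) 82 = \left(-18\right) 82 = -1476$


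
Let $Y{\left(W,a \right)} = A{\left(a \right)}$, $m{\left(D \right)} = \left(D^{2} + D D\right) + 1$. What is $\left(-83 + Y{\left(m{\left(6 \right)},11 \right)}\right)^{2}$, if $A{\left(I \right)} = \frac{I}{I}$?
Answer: $6724$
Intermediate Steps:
$m{\left(D \right)} = 1 + 2 D^{2}$ ($m{\left(D \right)} = \left(D^{2} + D^{2}\right) + 1 = 2 D^{2} + 1 = 1 + 2 D^{2}$)
$A{\left(I \right)} = 1$
$Y{\left(W,a \right)} = 1$
$\left(-83 + Y{\left(m{\left(6 \right)},11 \right)}\right)^{2} = \left(-83 + 1\right)^{2} = \left(-82\right)^{2} = 6724$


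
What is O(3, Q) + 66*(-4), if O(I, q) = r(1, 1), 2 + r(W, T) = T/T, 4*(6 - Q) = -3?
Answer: -265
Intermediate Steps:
Q = 27/4 (Q = 6 - ¼*(-3) = 6 + ¾ = 27/4 ≈ 6.7500)
r(W, T) = -1 (r(W, T) = -2 + T/T = -2 + 1 = -1)
O(I, q) = -1
O(3, Q) + 66*(-4) = -1 + 66*(-4) = -1 - 264 = -265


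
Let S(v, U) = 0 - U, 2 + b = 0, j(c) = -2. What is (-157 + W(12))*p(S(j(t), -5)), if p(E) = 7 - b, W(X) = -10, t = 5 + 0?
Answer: -1503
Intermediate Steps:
t = 5
b = -2 (b = -2 + 0 = -2)
S(v, U) = -U
p(E) = 9 (p(E) = 7 - 1*(-2) = 7 + 2 = 9)
(-157 + W(12))*p(S(j(t), -5)) = (-157 - 10)*9 = -167*9 = -1503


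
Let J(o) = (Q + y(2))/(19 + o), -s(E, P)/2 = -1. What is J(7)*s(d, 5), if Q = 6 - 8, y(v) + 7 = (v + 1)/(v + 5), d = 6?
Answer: -60/91 ≈ -0.65934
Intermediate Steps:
s(E, P) = 2 (s(E, P) = -2*(-1) = 2)
y(v) = -7 + (1 + v)/(5 + v) (y(v) = -7 + (v + 1)/(v + 5) = -7 + (1 + v)/(5 + v))
Q = -2
J(o) = -60/(7*(19 + o)) (J(o) = (-2 + 2*(-17 - 3*2)/(5 + 2))/(19 + o) = (-2 + 2*(-17 - 6)/7)/(19 + o) = (-2 + 2*(1/7)*(-23))/(19 + o) = (-2 - 46/7)/(19 + o) = -60/(7*(19 + o)))
J(7)*s(d, 5) = -60/(133 + 7*7)*2 = -60/(133 + 49)*2 = -60/182*2 = -60*1/182*2 = -30/91*2 = -60/91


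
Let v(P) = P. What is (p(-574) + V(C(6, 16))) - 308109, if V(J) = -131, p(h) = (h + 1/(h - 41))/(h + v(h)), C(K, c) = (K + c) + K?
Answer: -217623251789/706020 ≈ -3.0824e+5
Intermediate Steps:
C(K, c) = c + 2*K
p(h) = (h + 1/(-41 + h))/(2*h) (p(h) = (h + 1/(h - 41))/(h + h) = (h + 1/(-41 + h))/((2*h)) = (h + 1/(-41 + h))*(1/(2*h)) = (h + 1/(-41 + h))/(2*h))
(p(-574) + V(C(6, 16))) - 308109 = ((½)*(1 + (-574)² - 41*(-574))/(-574*(-41 - 574)) - 131) - 308109 = ((½)*(-1/574)*(1 + 329476 + 23534)/(-615) - 131) - 308109 = ((½)*(-1/574)*(-1/615)*353011 - 131) - 308109 = (353011/706020 - 131) - 308109 = -92135609/706020 - 308109 = -217623251789/706020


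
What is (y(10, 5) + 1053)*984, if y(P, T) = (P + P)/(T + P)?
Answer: 1037464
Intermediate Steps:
y(P, T) = 2*P/(P + T) (y(P, T) = (2*P)/(P + T) = 2*P/(P + T))
(y(10, 5) + 1053)*984 = (2*10/(10 + 5) + 1053)*984 = (2*10/15 + 1053)*984 = (2*10*(1/15) + 1053)*984 = (4/3 + 1053)*984 = (3163/3)*984 = 1037464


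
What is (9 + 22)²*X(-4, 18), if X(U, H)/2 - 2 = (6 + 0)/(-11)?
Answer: 30752/11 ≈ 2795.6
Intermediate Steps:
X(U, H) = 32/11 (X(U, H) = 4 + 2*((6 + 0)/(-11)) = 4 + 2*(6*(-1/11)) = 4 + 2*(-6/11) = 4 - 12/11 = 32/11)
(9 + 22)²*X(-4, 18) = (9 + 22)²*(32/11) = 31²*(32/11) = 961*(32/11) = 30752/11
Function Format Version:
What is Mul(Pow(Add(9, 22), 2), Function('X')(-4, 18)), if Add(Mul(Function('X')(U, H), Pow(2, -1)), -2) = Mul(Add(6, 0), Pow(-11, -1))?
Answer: Rational(30752, 11) ≈ 2795.6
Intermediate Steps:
Function('X')(U, H) = Rational(32, 11) (Function('X')(U, H) = Add(4, Mul(2, Mul(Add(6, 0), Pow(-11, -1)))) = Add(4, Mul(2, Mul(6, Rational(-1, 11)))) = Add(4, Mul(2, Rational(-6, 11))) = Add(4, Rational(-12, 11)) = Rational(32, 11))
Mul(Pow(Add(9, 22), 2), Function('X')(-4, 18)) = Mul(Pow(Add(9, 22), 2), Rational(32, 11)) = Mul(Pow(31, 2), Rational(32, 11)) = Mul(961, Rational(32, 11)) = Rational(30752, 11)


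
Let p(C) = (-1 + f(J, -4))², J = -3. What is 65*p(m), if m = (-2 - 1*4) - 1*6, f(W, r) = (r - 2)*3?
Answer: 23465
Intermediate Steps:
f(W, r) = -6 + 3*r (f(W, r) = (-2 + r)*3 = -6 + 3*r)
m = -12 (m = (-2 - 4) - 6 = -6 - 6 = -12)
p(C) = 361 (p(C) = (-1 + (-6 + 3*(-4)))² = (-1 + (-6 - 12))² = (-1 - 18)² = (-19)² = 361)
65*p(m) = 65*361 = 23465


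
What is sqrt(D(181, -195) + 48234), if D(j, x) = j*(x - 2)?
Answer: sqrt(12577) ≈ 112.15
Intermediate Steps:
D(j, x) = j*(-2 + x)
sqrt(D(181, -195) + 48234) = sqrt(181*(-2 - 195) + 48234) = sqrt(181*(-197) + 48234) = sqrt(-35657 + 48234) = sqrt(12577)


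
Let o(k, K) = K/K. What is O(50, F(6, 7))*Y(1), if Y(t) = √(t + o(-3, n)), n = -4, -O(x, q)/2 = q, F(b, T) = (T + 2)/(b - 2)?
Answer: -9*√2/2 ≈ -6.3640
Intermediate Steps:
F(b, T) = (2 + T)/(-2 + b)
O(x, q) = -2*q
o(k, K) = 1
Y(t) = √(1 + t) (Y(t) = √(t + 1) = √(1 + t))
O(50, F(6, 7))*Y(1) = (-2*(2 + 7)/(-2 + 6))*√(1 + 1) = (-2*9/4)*√2 = -9*√2/2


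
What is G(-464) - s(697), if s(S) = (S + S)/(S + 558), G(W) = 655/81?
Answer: 709111/101655 ≈ 6.9757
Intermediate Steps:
G(W) = 655/81 (G(W) = 655*(1/81) = 655/81)
s(S) = 2*S/(558 + S) (s(S) = (2*S)/(558 + S) = 2*S/(558 + S))
G(-464) - s(697) = 655/81 - 2*697/(558 + 697) = 655/81 - 2*697/1255 = 655/81 - 1*1394/1255 = 655/81 - 1394/1255 = 709111/101655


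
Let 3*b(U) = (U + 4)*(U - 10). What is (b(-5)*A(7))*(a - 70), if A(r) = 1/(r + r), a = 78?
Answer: 20/7 ≈ 2.8571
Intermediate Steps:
A(r) = 1/(2*r)
b(U) = (-10 + U)*(4 + U)/3 (b(U) = ((U + 4)*(U - 10))/3 = ((4 + U)*(-10 + U))/3 = ((-10 + U)*(4 + U))/3 = (-10 + U)*(4 + U)/3)
(b(-5)*A(7))*(a - 70) = ((-40/3 - 2*(-5) + (1/3)*(-5)**2)*((1/2)/7))*(78 - 70) = ((-40/3 + 10 + (1/3)*25)*((1/2)*(1/7)))*8 = ((-40/3 + 10 + 25/3)*(1/14))*8 = (5*(1/14))*8 = (5/14)*8 = 20/7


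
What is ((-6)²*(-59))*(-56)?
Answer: 118944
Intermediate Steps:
((-6)²*(-59))*(-56) = (36*(-59))*(-56) = -2124*(-56) = 118944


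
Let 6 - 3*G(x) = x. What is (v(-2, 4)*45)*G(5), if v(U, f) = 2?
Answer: 30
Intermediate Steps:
G(x) = 2 - x/3
(v(-2, 4)*45)*G(5) = (2*45)*(2 - ⅓*5) = 90*(2 - 5/3) = 90*(⅓) = 30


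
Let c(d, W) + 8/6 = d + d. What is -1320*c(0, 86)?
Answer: 1760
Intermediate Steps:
c(d, W) = -4/3 + 2*d (c(d, W) = -4/3 + (d + d) = -4/3 + 2*d)
-1320*c(0, 86) = -1320/(1/(-4/3 + 2*0)) = -1320/(1/(-4/3 + 0)) = -1320/(1/(-4/3)) = -1320/(-¾) = -1320*(-4/3) = 1760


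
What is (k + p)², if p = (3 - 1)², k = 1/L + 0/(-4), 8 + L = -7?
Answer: 3481/225 ≈ 15.471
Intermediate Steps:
L = -15 (L = -8 - 7 = -15)
k = -1/15 (k = 1/(-15) + 0/(-4) = 1*(-1/15) + 0*(-¼) = -1/15 + 0 = -1/15 ≈ -0.066667)
p = 4 (p = 2² = 4)
(k + p)² = (-1/15 + 4)² = (59/15)² = 3481/225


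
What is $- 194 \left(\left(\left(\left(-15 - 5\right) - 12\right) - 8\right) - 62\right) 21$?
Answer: $415548$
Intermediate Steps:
$- 194 \left(\left(\left(\left(-15 - 5\right) - 12\right) - 8\right) - 62\right) 21 = - 194 \left(\left(\left(-20 - 12\right) - 8\right) - 62\right) 21 = - 194 \left(\left(-32 - 8\right) - 62\right) 21 = - 194 \left(-40 - 62\right) 21 = \left(-194\right) \left(-102\right) 21 = 19788 \cdot 21 = 415548$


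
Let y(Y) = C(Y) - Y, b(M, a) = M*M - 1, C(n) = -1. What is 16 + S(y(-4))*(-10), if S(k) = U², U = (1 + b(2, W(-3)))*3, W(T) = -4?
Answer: -1424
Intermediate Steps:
b(M, a) = -1 + M² (b(M, a) = M² - 1 = -1 + M²)
y(Y) = -1 - Y
U = 12 (U = (1 + (-1 + 2²))*3 = (1 + (-1 + 4))*3 = (1 + 3)*3 = 4*3 = 12)
S(k) = 144 (S(k) = 12² = 144)
16 + S(y(-4))*(-10) = 16 + 144*(-10) = 16 - 1440 = -1424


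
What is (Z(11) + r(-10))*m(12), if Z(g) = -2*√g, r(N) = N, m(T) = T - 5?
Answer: -70 - 14*√11 ≈ -116.43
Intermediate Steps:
m(T) = -5 + T
(Z(11) + r(-10))*m(12) = (-2*√11 - 10)*(-5 + 12) = (-10 - 2*√11)*7 = -70 - 14*√11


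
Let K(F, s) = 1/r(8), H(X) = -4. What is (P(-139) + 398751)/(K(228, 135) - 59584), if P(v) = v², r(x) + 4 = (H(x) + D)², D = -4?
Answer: -25084320/3575039 ≈ -7.0165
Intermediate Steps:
r(x) = 60 (r(x) = -4 + (-4 - 4)² = -4 + (-8)² = -4 + 64 = 60)
K(F, s) = 1/60
(P(-139) + 398751)/(K(228, 135) - 59584) = ((-139)² + 398751)/(1/60 - 59584) = (19321 + 398751)/(-3575039/60) = 418072*(-60/3575039) = -25084320/3575039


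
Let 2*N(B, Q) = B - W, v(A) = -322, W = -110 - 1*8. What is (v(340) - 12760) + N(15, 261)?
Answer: -26031/2 ≈ -13016.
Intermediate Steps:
W = -118 (W = -110 - 8 = -118)
N(B, Q) = 59 + B/2 (N(B, Q) = (B - 1*(-118))/2 = (B + 118)/2 = (118 + B)/2 = 59 + B/2)
(v(340) - 12760) + N(15, 261) = (-322 - 12760) + (59 + (½)*15) = -13082 + (59 + 15/2) = -13082 + 133/2 = -26031/2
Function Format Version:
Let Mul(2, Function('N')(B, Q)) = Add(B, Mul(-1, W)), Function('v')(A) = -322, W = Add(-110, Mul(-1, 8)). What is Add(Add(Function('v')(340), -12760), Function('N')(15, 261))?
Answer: Rational(-26031, 2) ≈ -13016.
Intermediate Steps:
W = -118 (W = Add(-110, -8) = -118)
Function('N')(B, Q) = Add(59, Mul(Rational(1, 2), B)) (Function('N')(B, Q) = Mul(Rational(1, 2), Add(B, Mul(-1, -118))) = Mul(Rational(1, 2), Add(B, 118)) = Mul(Rational(1, 2), Add(118, B)) = Add(59, Mul(Rational(1, 2), B)))
Add(Add(Function('v')(340), -12760), Function('N')(15, 261)) = Add(Add(-322, -12760), Add(59, Mul(Rational(1, 2), 15))) = Add(-13082, Add(59, Rational(15, 2))) = Add(-13082, Rational(133, 2)) = Rational(-26031, 2)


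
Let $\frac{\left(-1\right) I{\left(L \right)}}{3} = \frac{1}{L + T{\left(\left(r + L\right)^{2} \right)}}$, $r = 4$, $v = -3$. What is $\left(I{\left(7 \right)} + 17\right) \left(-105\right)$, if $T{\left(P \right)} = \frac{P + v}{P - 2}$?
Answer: $- \frac{553350}{317} \approx -1745.6$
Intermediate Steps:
$T{\left(P \right)} = \frac{-3 + P}{-2 + P}$ ($T{\left(P \right)} = \frac{P - 3}{P - 2} = \frac{-3 + P}{-2 + P}$)
$I{\left(L \right)} = - \frac{3}{L + \frac{-3 + \left(4 + L\right)^{2}}{-2 + \left(4 + L\right)^{2}}}$
$\left(I{\left(7 \right)} + 17\right) \left(-105\right) = \left(\frac{3 \left(2 - \left(4 + 7\right)^{2}\right)}{-3 + \left(4 + 7\right)^{2} + 7 \left(-2 + \left(4 + 7\right)^{2}\right)} + 17\right) \left(-105\right) = \left(\frac{3 \left(2 - 11^{2}\right)}{-3 + 11^{2} + 7 \left(-2 + 11^{2}\right)} + 17\right) \left(-105\right) = \left(\frac{3 \left(2 - 121\right)}{-3 + 121 + 7 \left(-2 + 121\right)} + 17\right) \left(-105\right) = \left(\frac{3 \left(2 - 121\right)}{-3 + 121 + 7 \cdot 119} + 17\right) \left(-105\right) = \left(3 \frac{1}{-3 + 121 + 833} \left(-119\right) + 17\right) \left(-105\right) = \left(3 \cdot \frac{1}{951} \left(-119\right) + 17\right) \left(-105\right) = \left(- \frac{119}{317} + 17\right) \left(-105\right) = \frac{5270}{317} \left(-105\right) = - \frac{553350}{317}$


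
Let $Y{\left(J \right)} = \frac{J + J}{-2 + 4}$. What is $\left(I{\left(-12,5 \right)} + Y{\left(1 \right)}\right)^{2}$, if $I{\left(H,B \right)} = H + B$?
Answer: $36$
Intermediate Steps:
$I{\left(H,B \right)} = B + H$
$Y{\left(J \right)} = J$ ($Y{\left(J \right)} = \frac{2 J}{2} = 2 J \frac{1}{2} = J$)
$\left(I{\left(-12,5 \right)} + Y{\left(1 \right)}\right)^{2} = \left(\left(5 - 12\right) + 1\right)^{2} = \left(-7 + 1\right)^{2} = \left(-6\right)^{2} = 36$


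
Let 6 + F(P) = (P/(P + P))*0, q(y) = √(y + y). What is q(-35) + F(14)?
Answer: -6 + I*√70 ≈ -6.0 + 8.3666*I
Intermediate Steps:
q(y) = √2*√y (q(y) = √(2*y) = √2*√y)
F(P) = -6 (F(P) = -6 + (P/(P + P))*0 = -6 + (P/((2*P)))*0 = -6 + (P*(1/(2*P)))*0 = -6 + (½)*0 = -6 + 0 = -6)
q(-35) + F(14) = √2*√(-35) - 6 = √2*(I*√35) - 6 = I*√70 - 6 = -6 + I*√70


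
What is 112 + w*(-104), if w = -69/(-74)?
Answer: 556/37 ≈ 15.027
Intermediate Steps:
w = 69/74 (w = -69*(-1/74) = 69/74 ≈ 0.93243)
112 + w*(-104) = 112 + (69/74)*(-104) = 112 - 3588/37 = 556/37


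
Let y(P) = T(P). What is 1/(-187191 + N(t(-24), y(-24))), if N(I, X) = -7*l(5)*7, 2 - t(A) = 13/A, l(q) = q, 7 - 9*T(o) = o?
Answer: -1/187436 ≈ -5.3352e-6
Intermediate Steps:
T(o) = 7/9 - o/9
y(P) = 7/9 - P/9
t(A) = 2 - 13/A
N(I, X) = -245 (N(I, X) = -7*5*7 = -35*7 = -245)
1/(-187191 + N(t(-24), y(-24))) = 1/(-187191 - 245) = 1/(-187436) = -1/187436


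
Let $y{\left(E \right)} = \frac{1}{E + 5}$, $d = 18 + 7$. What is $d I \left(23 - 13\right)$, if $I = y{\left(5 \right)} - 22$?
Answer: $-5475$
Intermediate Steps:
$d = 25$
$y{\left(E \right)} = \frac{1}{5 + E}$
$I = - \frac{219}{10}$ ($I = \frac{1}{5 + 5} - 22 = \frac{1}{10} - 22 = - \frac{219}{10} \approx -21.9$)
$d I \left(23 - 13\right) = 25 \left(- \frac{219}{10}\right) \left(23 - 13\right) = \left(- \frac{1095}{2}\right) 10 = -5475$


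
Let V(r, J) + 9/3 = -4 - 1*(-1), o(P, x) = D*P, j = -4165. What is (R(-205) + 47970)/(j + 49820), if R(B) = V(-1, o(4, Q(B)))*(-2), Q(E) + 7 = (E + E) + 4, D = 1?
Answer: 47982/45655 ≈ 1.0510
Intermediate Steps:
Q(E) = -3 + 2*E (Q(E) = -7 + ((E + E) + 4) = -7 + (2*E + 4) = -7 + (4 + 2*E) = -3 + 2*E)
o(P, x) = P (o(P, x) = 1*P = P)
V(r, J) = -6 (V(r, J) = -3 + (-4 - 1*(-1)) = -3 + (-4 + 1) = -3 - 3 = -6)
R(B) = 12 (R(B) = -6*(-2) = 12)
(R(-205) + 47970)/(j + 49820) = (12 + 47970)/(-4165 + 49820) = 47982/45655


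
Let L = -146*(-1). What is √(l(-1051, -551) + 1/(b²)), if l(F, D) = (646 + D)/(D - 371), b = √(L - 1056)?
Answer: 3*I*√509075385/209755 ≈ 0.3227*I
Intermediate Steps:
L = 146
b = I*√910 (b = √(146 - 1056) = √(-910) = I*√910 ≈ 30.166*I)
l(F, D) = (646 + D)/(-371 + D)
√(l(-1051, -551) + 1/(b²)) = √((646 - 551)/(-371 - 551) + 1/((I*√910)²)) = √(95/(-922) + 1/(-910)) = √(-1/922*95 - 1/910) = √(-95/922 - 1/910) = √(-21843/209755) = 3*I*√509075385/209755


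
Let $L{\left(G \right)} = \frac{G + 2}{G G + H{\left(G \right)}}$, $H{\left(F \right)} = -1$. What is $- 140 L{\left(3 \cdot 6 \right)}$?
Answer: $- \frac{2800}{323} \approx -8.6687$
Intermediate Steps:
$L{\left(G \right)} = \frac{2 + G}{-1 + G^{2}}$ ($L{\left(G \right)} = \frac{G + 2}{G G - 1} = \frac{2 + G}{G^{2} - 1} = \frac{2 + G}{-1 + G^{2}}$)
$- 140 L{\left(3 \cdot 6 \right)} = - 140 \frac{2 + 3 \cdot 6}{-1 + \left(3 \cdot 6\right)^{2}} = - 140 \frac{2 + 18}{-1 + 18^{2}} = - 140 \frac{1}{-1 + 324} \cdot 20 = - 140 \cdot \frac{1}{323} \cdot 20 = \left(-140\right) \frac{20}{323} = - \frac{2800}{323}$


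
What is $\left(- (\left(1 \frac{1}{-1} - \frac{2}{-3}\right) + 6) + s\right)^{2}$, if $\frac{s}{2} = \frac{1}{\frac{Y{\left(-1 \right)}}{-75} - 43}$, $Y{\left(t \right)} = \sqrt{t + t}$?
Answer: $\frac{- 3055325047 i + 1879350 \sqrt{2}}{9 \left(- 10400623 i + 6450 \sqrt{2}\right)} \approx 32.64 - 0.00023305 i$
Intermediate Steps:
$Y{\left(t \right)} = \sqrt{2} \sqrt{t}$ ($Y{\left(t \right)} = \sqrt{2 t} = \sqrt{2} \sqrt{t}$)
$s = \frac{2}{-43 - \frac{i \sqrt{2}}{75}}$ ($s = \frac{2}{\frac{\sqrt{2} \sqrt{-1}}{-75} - 43} = \frac{2}{\sqrt{2} i \left(- \frac{1}{75}\right) - 43} = \frac{2}{i \sqrt{2} \left(- \frac{1}{75}\right) - 43} = \frac{2}{- \frac{i \sqrt{2}}{75} - 43} = \frac{2}{-43 - \frac{i \sqrt{2}}{75}} \approx -0.046512 + 2.0396 \cdot 10^{-5} i$)
$\left(- (\left(1 \frac{1}{-1} - \frac{2}{-3}\right) + 6) + s\right)^{2} = \left(- (\left(1 \frac{1}{-1} - \frac{2}{-3}\right) + 6) - \left(\frac{483750}{10400627} - \frac{150 i \sqrt{2}}{10400627}\right)\right)^{2} = \left(- (\left(1 \left(-1\right) - - \frac{2}{3}\right) + 6) - \left(\frac{483750}{10400627} - \frac{150 i \sqrt{2}}{10400627}\right)\right)^{2} = \left(- (\left(-1 + \frac{2}{3}\right) + 6) - \left(\frac{483750}{10400627} - \frac{150 i \sqrt{2}}{10400627}\right)\right)^{2} = \left(- (- \frac{1}{3} + 6) - \left(\frac{483750}{10400627} - \frac{150 i \sqrt{2}}{10400627}\right)\right)^{2} = \left(\left(-1\right) \frac{17}{3} - \left(\frac{483750}{10400627} - \frac{150 i \sqrt{2}}{10400627}\right)\right)^{2} = \left(- \frac{17}{3} - \left(\frac{483750}{10400627} - \frac{150 i \sqrt{2}}{10400627}\right)\right)^{2} = \left(- \frac{178261909}{31201881} + \frac{150 i \sqrt{2}}{10400627}\right)^{2}$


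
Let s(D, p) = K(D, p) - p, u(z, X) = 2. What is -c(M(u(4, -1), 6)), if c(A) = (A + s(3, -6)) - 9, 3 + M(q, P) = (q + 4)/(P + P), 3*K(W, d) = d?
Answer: 15/2 ≈ 7.5000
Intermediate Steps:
K(W, d) = d/3
s(D, p) = -2*p/3 (s(D, p) = p/3 - p = -2*p/3)
M(q, P) = -3 + (4 + q)/(2*P) (M(q, P) = -3 + (q + 4)/(P + P) = -3 + (4 + q)/((2*P)) = -3 + (4 + q)*(1/(2*P)) = -3 + (4 + q)/(2*P))
c(A) = -5 + A (c(A) = (A - ⅔*(-6)) - 9 = (A + 4) - 9 = (4 + A) - 9 = -5 + A)
-c(M(u(4, -1), 6)) = -(-5 + (½)*(4 + 2 - 6*6)/6) = -(-5 + (½)*(⅙)*(4 + 2 - 36)) = -(-5 + (½)*(⅙)*(-30)) = -(-5 - 5/2) = -1*(-15/2) = 15/2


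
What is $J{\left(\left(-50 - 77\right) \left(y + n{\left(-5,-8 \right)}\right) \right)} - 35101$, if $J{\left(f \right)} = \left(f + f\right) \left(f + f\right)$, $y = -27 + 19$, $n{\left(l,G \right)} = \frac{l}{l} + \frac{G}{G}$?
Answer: $2287475$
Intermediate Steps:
$n{\left(l,G \right)} = 2$ ($n{\left(l,G \right)} = 1 + 1 = 2$)
$y = -8$
$J{\left(f \right)} = 4 f^{2}$ ($J{\left(f \right)} = 2 f 2 f = 4 f^{2}$)
$J{\left(\left(-50 - 77\right) \left(y + n{\left(-5,-8 \right)}\right) \right)} - 35101 = 4 \left(\left(-50 - 77\right) \left(-8 + 2\right)\right)^{2} - 35101 = 4 \left(\left(-127\right) \left(-6\right)\right)^{2} - 35101 = 4 \cdot 762^{2} - 35101 = 4 \cdot 580644 - 35101 = 2322576 - 35101 = 2287475$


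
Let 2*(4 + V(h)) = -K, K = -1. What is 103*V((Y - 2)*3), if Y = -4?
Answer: -721/2 ≈ -360.50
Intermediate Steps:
V(h) = -7/2 (V(h) = -4 + (-1*(-1))/2 = -4 + (½)*1 = -4 + ½ = -7/2)
103*V((Y - 2)*3) = 103*(-7/2) = -721/2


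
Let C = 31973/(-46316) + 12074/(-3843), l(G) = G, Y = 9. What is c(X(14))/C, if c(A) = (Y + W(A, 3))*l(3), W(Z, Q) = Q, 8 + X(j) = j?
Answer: -6407725968/682091623 ≈ -9.3942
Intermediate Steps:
X(j) = -8 + j
C = -682091623/177992388 (C = 31973*(-1/46316) + 12074*(-1/3843) = -31973/46316 - 12074/3843 = -682091623/177992388 ≈ -3.8321)
c(A) = 36 (c(A) = (9 + 3)*3 = 12*3 = 36)
c(X(14))/C = 36/(-682091623/177992388) = 36*(-177992388/682091623) = -6407725968/682091623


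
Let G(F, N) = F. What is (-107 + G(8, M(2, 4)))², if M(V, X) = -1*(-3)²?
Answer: 9801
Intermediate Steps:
M(V, X) = -9 (M(V, X) = -1*9 = -9)
(-107 + G(8, M(2, 4)))² = (-107 + 8)² = (-99)² = 9801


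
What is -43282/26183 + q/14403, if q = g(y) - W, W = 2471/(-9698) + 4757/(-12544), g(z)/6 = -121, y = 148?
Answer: -13024496660828703/7646088864098048 ≈ -1.7034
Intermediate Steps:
g(z) = -726 (g(z) = 6*(-121) = -726)
W = -38564805/60825856 (W = 2471*(-1/9698) + 4757*(-1/12544) = -2471/9698 - 4757/12544 = -38564805/60825856 ≈ -0.63402)
q = -44121006651/60825856 (q = -726 - 1*(-38564805/60825856) = -726 + 38564805/60825856 = -44121006651/60825856 ≈ -725.37)
-43282/26183 + q/14403 = -43282/26183 - 44121006651/60825856/14403 = -43282*1/26183 - 44121006651/60825856*1/14403 = -43282/26183 - 14707002217/292024934656 = -13024496660828703/7646088864098048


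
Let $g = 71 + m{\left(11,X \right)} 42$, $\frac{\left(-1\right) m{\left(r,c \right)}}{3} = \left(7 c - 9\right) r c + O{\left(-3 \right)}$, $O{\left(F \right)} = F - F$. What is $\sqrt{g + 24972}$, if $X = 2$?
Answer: $\sqrt{11183} \approx 105.75$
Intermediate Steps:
$O{\left(F \right)} = 0$
$m{\left(r,c \right)} = - 3 c r \left(-9 + 7 c\right)$ ($m{\left(r,c \right)} = - 3 \left(\left(7 c - 9\right) r c + 0\right) = - 3 \left(\left(-9 + 7 c\right) r c + 0\right) = - 3 \left(r \left(-9 + 7 c\right) c + 0\right) = - 3 \left(c r \left(-9 + 7 c\right) + 0\right) = - 3 c r \left(-9 + 7 c\right)$)
$g = -13789$ ($g = 71 + 3 \cdot 2 \cdot 11 \left(9 - 14\right) 42 = 71 + 3 \cdot 2 \cdot 11 \left(-5\right) 42 = 71 - 13860 = -13789$)
$\sqrt{g + 24972} = \sqrt{-13789 + 24972} = \sqrt{11183}$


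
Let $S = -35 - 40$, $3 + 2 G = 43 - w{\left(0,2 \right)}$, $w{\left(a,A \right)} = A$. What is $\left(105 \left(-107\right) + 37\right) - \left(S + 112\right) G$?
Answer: $-11901$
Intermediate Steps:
$G = 19$ ($G = - \frac{3}{2} + \frac{43 - 2}{2} = - \frac{3}{2} + \frac{1}{2} \cdot 41 = - \frac{3}{2} + \frac{41}{2} = 19$)
$S = -75$
$\left(105 \left(-107\right) + 37\right) - \left(S + 112\right) G = \left(105 \left(-107\right) + 37\right) - \left(-75 + 112\right) 19 = \left(-11235 + 37\right) - 37 \cdot 19 = -11198 - 703 = -11901$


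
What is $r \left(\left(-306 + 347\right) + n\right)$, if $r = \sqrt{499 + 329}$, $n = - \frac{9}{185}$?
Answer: $\frac{45456 \sqrt{23}}{185} \approx 1178.4$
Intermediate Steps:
$n = - \frac{9}{185}$ ($n = \left(-9\right) \frac{1}{185} = - \frac{9}{185} \approx -0.048649$)
$r = 6 \sqrt{23}$ ($r = \sqrt{828} = 6 \sqrt{23} \approx 28.775$)
$r \left(\left(-306 + 347\right) + n\right) = 6 \sqrt{23} \left(\left(-306 + 347\right) - \frac{9}{185}\right) = 6 \sqrt{23} \left(41 - \frac{9}{185}\right) = 6 \sqrt{23} \cdot \frac{7576}{185} = \frac{45456 \sqrt{23}}{185}$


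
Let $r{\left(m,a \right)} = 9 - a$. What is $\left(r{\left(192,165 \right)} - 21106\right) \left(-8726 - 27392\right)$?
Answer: $767940916$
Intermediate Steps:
$\left(r{\left(192,165 \right)} - 21106\right) \left(-8726 - 27392\right) = \left(\left(9 - 165\right) - 21106\right) \left(-8726 - 27392\right) = \left(\left(9 - 165\right) - 21106\right) \left(-36118\right) = \left(-156 - 21106\right) \left(-36118\right) = \left(-21262\right) \left(-36118\right) = 767940916$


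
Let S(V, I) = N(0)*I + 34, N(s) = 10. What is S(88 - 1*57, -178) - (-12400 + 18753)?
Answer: -8099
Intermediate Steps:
S(V, I) = 34 + 10*I (S(V, I) = 10*I + 34 = 34 + 10*I)
S(88 - 1*57, -178) - (-12400 + 18753) = (34 + 10*(-178)) - (-12400 + 18753) = (34 - 1780) - 1*6353 = -1746 - 6353 = -8099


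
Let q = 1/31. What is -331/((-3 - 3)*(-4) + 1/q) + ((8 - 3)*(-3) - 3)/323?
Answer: -107903/17765 ≈ -6.0739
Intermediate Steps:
q = 1/31 ≈ 0.032258
-331/((-3 - 3)*(-4) + 1/q) + ((8 - 3)*(-3) - 3)/323 = -331/((-3 - 3)*(-4) + 1/(1/31)) + ((8 - 3)*(-3) - 3)/323 = -331/(-6*(-4) + 31) + (5*(-3) - 3)*(1/323) = -331/(24 + 31) + (-15 - 3)*(1/323) = -331/55 - 18*1/323 = -331*1/55 - 18/323 = -331/55 - 18/323 = -107903/17765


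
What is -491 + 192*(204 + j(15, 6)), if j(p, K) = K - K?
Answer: 38677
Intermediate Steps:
j(p, K) = 0
-491 + 192*(204 + j(15, 6)) = -491 + 192*(204 + 0) = -491 + 192*204 = -491 + 39168 = 38677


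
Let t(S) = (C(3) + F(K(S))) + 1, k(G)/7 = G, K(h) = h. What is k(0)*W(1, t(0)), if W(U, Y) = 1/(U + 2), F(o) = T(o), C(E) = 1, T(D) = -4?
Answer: 0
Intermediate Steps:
k(G) = 7*G
F(o) = -4
t(S) = -2 (t(S) = (1 - 4) + 1 = -3 + 1 = -2)
W(U, Y) = 1/(2 + U)
k(0)*W(1, t(0)) = (7*0)/(2 + 1) = 0/3 = 0*(⅓) = 0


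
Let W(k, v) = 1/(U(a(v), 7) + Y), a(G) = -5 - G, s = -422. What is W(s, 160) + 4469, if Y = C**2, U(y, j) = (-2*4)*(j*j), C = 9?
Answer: 1389858/311 ≈ 4469.0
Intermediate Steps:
U(y, j) = -8*j**2
Y = 81 (Y = 9**2 = 81)
W(k, v) = -1/311 (W(k, v) = 1/(-8*7**2 + 81) = 1/(-8*49 + 81) = 1/(-392 + 81) = 1/(-311) = -1/311)
W(s, 160) + 4469 = -1/311 + 4469 = 1389858/311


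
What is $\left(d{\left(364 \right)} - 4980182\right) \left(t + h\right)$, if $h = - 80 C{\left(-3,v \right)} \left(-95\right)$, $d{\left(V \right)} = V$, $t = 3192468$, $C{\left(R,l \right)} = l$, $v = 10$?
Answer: $-16276375778824$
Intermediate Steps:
$h = 76000$ ($h = \left(-80\right) 10 \left(-95\right) = \left(-800\right) \left(-95\right) = 76000$)
$\left(d{\left(364 \right)} - 4980182\right) \left(t + h\right) = \left(364 - 4980182\right) \left(3192468 + 76000\right) = \left(-4979818\right) 3268468 = -16276375778824$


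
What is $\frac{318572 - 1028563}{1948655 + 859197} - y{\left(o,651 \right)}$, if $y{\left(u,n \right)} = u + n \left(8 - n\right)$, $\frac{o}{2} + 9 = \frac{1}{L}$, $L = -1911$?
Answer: $\frac{2246183717678995}{5365805172} \approx 4.1861 \cdot 10^{5}$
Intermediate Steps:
$o = - \frac{34400}{1911}$ ($o = -18 + \frac{2}{-1911} = -18 + 2 \left(- \frac{1}{1911}\right) = -18 - \frac{2}{1911} = - \frac{34400}{1911} \approx -18.001$)
$\frac{318572 - 1028563}{1948655 + 859197} - y{\left(o,651 \right)} = \frac{318572 - 1028563}{1948655 + 859197} - \left(- \frac{34400}{1911} - 651^{2} + 8 \cdot 651\right) = - \frac{709991}{2807852} - \left(- \frac{34400}{1911} - 423801 + 5208\right) = \left(-709991\right) \frac{1}{2807852} - \left(- \frac{34400}{1911} - 423801 + 5208\right) = - \frac{709991}{2807852} - - \frac{799965623}{1911} = - \frac{709991}{2807852} + \frac{799965623}{1911} = \frac{2246183717678995}{5365805172}$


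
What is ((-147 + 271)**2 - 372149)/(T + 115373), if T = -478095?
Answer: 356773/362722 ≈ 0.98360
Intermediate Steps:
((-147 + 271)**2 - 372149)/(T + 115373) = ((-147 + 271)**2 - 372149)/(-478095 + 115373) = (124**2 - 372149)/(-362722) = (15376 - 372149)*(-1/362722) = -356773*(-1/362722) = 356773/362722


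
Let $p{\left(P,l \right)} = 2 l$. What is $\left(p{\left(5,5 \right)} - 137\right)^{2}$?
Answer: $16129$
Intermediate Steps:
$\left(p{\left(5,5 \right)} - 137\right)^{2} = \left(2 \cdot 5 - 137\right)^{2} = \left(10 - 137\right)^{2} = \left(-127\right)^{2} = 16129$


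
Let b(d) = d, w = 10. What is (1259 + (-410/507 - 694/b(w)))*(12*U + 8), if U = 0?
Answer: 24108688/2535 ≈ 9510.3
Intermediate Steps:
(1259 + (-410/507 - 694/b(w)))*(12*U + 8) = (1259 + (-410/507 - 694/10))*(12*0 + 8) = (1259 + (-410*1/507 - 694*⅒))*(0 + 8) = (1259 + (-410/507 - 347/5))*8 = (1259 - 177979/2535)*8 = (3013586/2535)*8 = 24108688/2535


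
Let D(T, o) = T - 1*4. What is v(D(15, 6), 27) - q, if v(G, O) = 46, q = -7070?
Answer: 7116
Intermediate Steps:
D(T, o) = -4 + T (D(T, o) = T - 4 = -4 + T)
v(D(15, 6), 27) - q = 46 - 1*(-7070) = 46 + 7070 = 7116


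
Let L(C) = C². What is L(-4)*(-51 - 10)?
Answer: -976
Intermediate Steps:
L(-4)*(-51 - 10) = (-4)²*(-51 - 10) = 16*(-61) = -976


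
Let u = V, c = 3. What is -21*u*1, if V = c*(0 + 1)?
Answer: -63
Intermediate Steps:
V = 3 (V = 3*(0 + 1) = 3*1 = 3)
u = 3
-21*u*1 = -21*3*1 = -63*1 = -63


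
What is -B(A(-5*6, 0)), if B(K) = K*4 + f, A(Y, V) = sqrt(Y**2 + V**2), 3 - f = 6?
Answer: -117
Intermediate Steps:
f = -3 (f = 3 - 1*6 = 3 - 6 = -3)
A(Y, V) = sqrt(V**2 + Y**2)
B(K) = -3 + 4*K (B(K) = K*4 - 3 = 4*K - 3 = -3 + 4*K)
-B(A(-5*6, 0)) = -(-3 + 4*sqrt(0**2 + (-5*6)**2)) = -(-3 + 4*sqrt(0 + (-30)**2)) = -(-3 + 4*sqrt(0 + 900)) = -(-3 + 4*sqrt(900)) = -(-3 + 4*30) = -(-3 + 120) = -1*117 = -117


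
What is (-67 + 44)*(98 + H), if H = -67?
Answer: -713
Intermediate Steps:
(-67 + 44)*(98 + H) = (-67 + 44)*(98 - 67) = -23*31 = -713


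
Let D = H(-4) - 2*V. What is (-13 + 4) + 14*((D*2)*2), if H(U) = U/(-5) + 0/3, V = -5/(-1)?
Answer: -2621/5 ≈ -524.20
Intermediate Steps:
V = 5 (V = -5*(-1) = 5)
H(U) = -U/5 (H(U) = U*(-⅕) + 0*(⅓) = -U/5 + 0 = -U/5)
D = -46/5 (D = -⅕*(-4) - 2*5 = ⅘ - 10 = -46/5 ≈ -9.2000)
(-13 + 4) + 14*((D*2)*2) = (-13 + 4) + 14*(-46/5*2*2) = -9 + 14*(-92/5*2) = -9 + 14*(-184/5) = -9 - 2576/5 = -2621/5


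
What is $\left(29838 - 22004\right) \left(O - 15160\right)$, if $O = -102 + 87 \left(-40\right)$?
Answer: $-146824828$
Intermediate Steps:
$O = -3582$ ($O = -102 - 3480 = -3582$)
$\left(29838 - 22004\right) \left(O - 15160\right) = \left(29838 - 22004\right) \left(-3582 - 15160\right) = 7834 \left(-18742\right) = -146824828$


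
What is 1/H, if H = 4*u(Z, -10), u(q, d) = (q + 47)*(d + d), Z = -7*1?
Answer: -1/3200 ≈ -0.00031250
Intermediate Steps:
Z = -7
u(q, d) = 2*d*(47 + q) (u(q, d) = (47 + q)*(2*d) = 2*d*(47 + q))
H = -3200 (H = 4*(2*(-10)*(47 - 7)) = 4*(2*(-10)*40) = 4*(-800) = -3200)
1/H = 1/(-3200) = -1/3200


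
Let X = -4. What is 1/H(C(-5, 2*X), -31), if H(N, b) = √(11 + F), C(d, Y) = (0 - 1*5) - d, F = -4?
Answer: √7/7 ≈ 0.37796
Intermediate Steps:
C(d, Y) = -5 - d (C(d, Y) = (0 - 5) - d = -5 - d)
H(N, b) = √7 (H(N, b) = √(11 - 4) = √7)
1/H(C(-5, 2*X), -31) = 1/(√7) = √7/7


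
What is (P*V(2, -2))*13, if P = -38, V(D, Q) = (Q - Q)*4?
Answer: 0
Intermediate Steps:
V(D, Q) = 0 (V(D, Q) = 0*4 = 0)
(P*V(2, -2))*13 = -38*0*13 = 0*13 = 0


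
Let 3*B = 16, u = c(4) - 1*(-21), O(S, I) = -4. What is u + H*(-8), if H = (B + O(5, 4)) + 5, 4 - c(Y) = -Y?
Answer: -65/3 ≈ -21.667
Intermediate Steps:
c(Y) = 4 + Y (c(Y) = 4 - (-1)*Y = 4 + Y)
u = 29 (u = (4 + 4) - 1*(-21) = 8 + 21 = 29)
B = 16/3 (B = (⅓)*16 = 16/3 ≈ 5.3333)
H = 19/3 (H = (16/3 - 4) + 5 = 4/3 + 5 = 19/3 ≈ 6.3333)
u + H*(-8) = 29 + (19/3)*(-8) = 29 - 152/3 = -65/3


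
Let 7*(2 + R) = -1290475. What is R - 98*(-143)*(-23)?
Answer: -3546743/7 ≈ -5.0668e+5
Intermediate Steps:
R = -1290489/7 (R = -2 + (⅐)*(-1290475) = -2 - 1290475/7 = -1290489/7 ≈ -1.8436e+5)
R - 98*(-143)*(-23) = -1290489/7 - 98*(-143)*(-23) = -1290489/7 + 14014*(-23) = -1290489/7 - 322322 = -3546743/7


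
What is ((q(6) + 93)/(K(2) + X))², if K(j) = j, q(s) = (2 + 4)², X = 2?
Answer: 16641/16 ≈ 1040.1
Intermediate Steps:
q(s) = 36 (q(s) = 6² = 36)
((q(6) + 93)/(K(2) + X))² = ((36 + 93)/(2 + 2))² = (129/4)² = 16641/16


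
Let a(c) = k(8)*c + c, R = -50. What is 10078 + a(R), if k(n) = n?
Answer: 9628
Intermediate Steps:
a(c) = 9*c (a(c) = 8*c + c = 9*c)
10078 + a(R) = 10078 + 9*(-50) = 10078 - 450 = 9628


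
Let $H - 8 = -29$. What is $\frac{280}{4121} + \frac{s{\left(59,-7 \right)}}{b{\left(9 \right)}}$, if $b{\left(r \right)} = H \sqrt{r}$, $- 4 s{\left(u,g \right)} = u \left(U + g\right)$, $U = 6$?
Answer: $- \frac{172579}{1038492} \approx -0.16618$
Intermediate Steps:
$H = -21$ ($H = 8 - 29 = -21$)
$s{\left(u,g \right)} = - \frac{u \left(6 + g\right)}{4}$
$b{\left(r \right)} = - 21 \sqrt{r}$
$\frac{280}{4121} + \frac{s{\left(59,-7 \right)}}{b{\left(9 \right)}} = \frac{280}{4121} + \frac{\left(- \frac{1}{4}\right) 59 \left(6 - 7\right)}{\left(-21\right) \sqrt{9}} = 280 \cdot \frac{1}{4121} + \frac{\left(- \frac{1}{4}\right) 59 \left(-1\right)}{\left(-21\right) 3} = \frac{280}{4121} + \frac{59}{4 \left(-63\right)} = \frac{280}{4121} + \frac{59}{4} \left(- \frac{1}{63}\right) = \frac{280}{4121} - \frac{59}{252} = - \frac{172579}{1038492}$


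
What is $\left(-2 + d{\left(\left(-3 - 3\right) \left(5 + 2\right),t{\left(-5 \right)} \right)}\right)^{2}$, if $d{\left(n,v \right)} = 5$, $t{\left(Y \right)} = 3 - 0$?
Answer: $9$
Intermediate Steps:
$t{\left(Y \right)} = 3$ ($t{\left(Y \right)} = 3 + 0 = 3$)
$\left(-2 + d{\left(\left(-3 - 3\right) \left(5 + 2\right),t{\left(-5 \right)} \right)}\right)^{2} = \left(-2 + 5\right)^{2} = 3^{2} = 9$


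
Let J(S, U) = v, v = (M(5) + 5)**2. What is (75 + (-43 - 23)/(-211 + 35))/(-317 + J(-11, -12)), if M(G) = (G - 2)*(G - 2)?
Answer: -603/968 ≈ -0.62293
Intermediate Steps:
M(G) = (-2 + G)**2 (M(G) = (-2 + G)*(-2 + G) = (-2 + G)**2)
v = 196 (v = ((-2 + 5)**2 + 5)**2 = (3**2 + 5)**2 = (9 + 5)**2 = 14**2 = 196)
J(S, U) = 196
(75 + (-43 - 23)/(-211 + 35))/(-317 + J(-11, -12)) = (75 + (-43 - 23)/(-211 + 35))/(-317 + 196) = (75 - 66/(-176))/(-121) = (75 - 66*(-1/176))*(-1/121) = (75 + 3/8)*(-1/121) = (603/8)*(-1/121) = -603/968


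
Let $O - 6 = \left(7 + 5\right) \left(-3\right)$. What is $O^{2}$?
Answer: $900$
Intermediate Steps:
$O = -30$ ($O = 6 + \left(7 + 5\right) \left(-3\right) = 6 + 12 \left(-3\right) = 6 - 36 = -30$)
$O^{2} = \left(-30\right)^{2} = 900$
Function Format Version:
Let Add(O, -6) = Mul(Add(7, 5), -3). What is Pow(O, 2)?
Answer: 900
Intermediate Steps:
O = -30 (O = Add(6, Mul(Add(7, 5), -3)) = Add(6, Mul(12, -3)) = Add(6, -36) = -30)
Pow(O, 2) = Pow(-30, 2) = 900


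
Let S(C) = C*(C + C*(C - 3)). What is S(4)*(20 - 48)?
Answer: -896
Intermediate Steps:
S(C) = C*(C + C*(-3 + C))
S(4)*(20 - 48) = (4**2*(-2 + 4))*(20 - 48) = (16*2)*(-28) = 32*(-28) = -896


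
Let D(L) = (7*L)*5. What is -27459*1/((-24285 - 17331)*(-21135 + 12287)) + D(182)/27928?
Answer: 32566446239/142827813632 ≈ 0.22801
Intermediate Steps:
D(L) = 35*L
-27459*1/((-24285 - 17331)*(-21135 + 12287)) + D(182)/27928 = -27459*1/((-24285 - 17331)*(-21135 + 12287)) + (35*182)/27928 = -27459/((-8848*(-41616))) + 6370*(1/27928) = -27459/368218368 + 3185/13964 = -27459*1/368218368 + 3185/13964 = -3051/40913152 + 3185/13964 = 32566446239/142827813632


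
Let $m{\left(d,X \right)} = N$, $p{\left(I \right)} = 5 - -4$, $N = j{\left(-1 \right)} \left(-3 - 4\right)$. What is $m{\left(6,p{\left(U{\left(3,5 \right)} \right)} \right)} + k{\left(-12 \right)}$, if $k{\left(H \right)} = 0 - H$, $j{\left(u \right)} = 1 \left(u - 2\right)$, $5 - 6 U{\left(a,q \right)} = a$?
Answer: $33$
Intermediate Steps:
$U{\left(a,q \right)} = \frac{5}{6} - \frac{a}{6}$
$j{\left(u \right)} = -2 + u$ ($j{\left(u \right)} = 1 \left(-2 + u\right) = -2 + u$)
$N = 21$ ($N = \left(-2 - 1\right) \left(-3 - 4\right) = \left(-3\right) \left(-7\right) = 21$)
$p{\left(I \right)} = 9$ ($p{\left(I \right)} = 5 + 4 = 9$)
$m{\left(d,X \right)} = 21$
$k{\left(H \right)} = - H$
$m{\left(6,p{\left(U{\left(3,5 \right)} \right)} \right)} + k{\left(-12 \right)} = 21 - -12 = 21 + 12 = 33$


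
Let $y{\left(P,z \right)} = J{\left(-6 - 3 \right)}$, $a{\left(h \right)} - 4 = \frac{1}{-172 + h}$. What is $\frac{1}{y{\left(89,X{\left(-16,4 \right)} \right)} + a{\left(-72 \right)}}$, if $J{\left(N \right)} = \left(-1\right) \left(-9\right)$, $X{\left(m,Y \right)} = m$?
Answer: $\frac{244}{3171} \approx 0.076947$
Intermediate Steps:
$a{\left(h \right)} = 4 + \frac{1}{-172 + h}$
$J{\left(N \right)} = 9$
$y{\left(P,z \right)} = 9$
$\frac{1}{y{\left(89,X{\left(-16,4 \right)} \right)} + a{\left(-72 \right)}} = \frac{1}{9 + \frac{-687 + 4 \left(-72\right)}{-172 - 72}} = \frac{1}{9 + \frac{-687 - 288}{-244}} = \frac{1}{9 - - \frac{975}{244}} = \frac{1}{9 + \frac{975}{244}} = \frac{1}{\frac{3171}{244}} = \frac{244}{3171}$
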